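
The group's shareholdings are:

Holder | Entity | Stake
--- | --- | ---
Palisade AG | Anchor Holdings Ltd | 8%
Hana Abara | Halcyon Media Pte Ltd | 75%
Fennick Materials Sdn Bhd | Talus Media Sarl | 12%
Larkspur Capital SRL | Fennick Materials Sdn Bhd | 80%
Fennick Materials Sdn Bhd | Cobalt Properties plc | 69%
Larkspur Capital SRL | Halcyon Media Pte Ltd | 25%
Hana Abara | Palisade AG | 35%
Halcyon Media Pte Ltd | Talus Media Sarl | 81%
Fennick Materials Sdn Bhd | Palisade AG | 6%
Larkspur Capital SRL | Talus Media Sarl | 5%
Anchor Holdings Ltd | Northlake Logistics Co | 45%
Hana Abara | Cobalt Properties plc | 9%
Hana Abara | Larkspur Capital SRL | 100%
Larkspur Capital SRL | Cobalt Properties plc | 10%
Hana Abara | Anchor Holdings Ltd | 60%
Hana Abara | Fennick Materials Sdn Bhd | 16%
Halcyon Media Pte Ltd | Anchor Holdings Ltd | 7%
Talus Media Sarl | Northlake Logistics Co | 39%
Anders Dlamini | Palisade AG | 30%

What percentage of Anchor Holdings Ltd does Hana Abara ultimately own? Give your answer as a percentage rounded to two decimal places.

Hana reaches Anchor along 6 paths.
Via Larkspur → Fennick → Palisade: 100% × 80% × 6% × 8% = 0.384%.
Via Fennick → Palisade: 16% × 6% × 8% = 0.0768%.
Via Palisade: 35% × 8% = 2.8%.
Direct stake: 60% = 60%.
Via Larkspur → Halcyon: 100% × 25% × 7% = 1.75%.
Via Halcyon: 75% × 7% = 5.25%.
Total: 0.384% + 0.0768% + 2.8% + 60% + 1.75% + 5.25% = 70.2608%.
Rounded: 70.26%.

70.26%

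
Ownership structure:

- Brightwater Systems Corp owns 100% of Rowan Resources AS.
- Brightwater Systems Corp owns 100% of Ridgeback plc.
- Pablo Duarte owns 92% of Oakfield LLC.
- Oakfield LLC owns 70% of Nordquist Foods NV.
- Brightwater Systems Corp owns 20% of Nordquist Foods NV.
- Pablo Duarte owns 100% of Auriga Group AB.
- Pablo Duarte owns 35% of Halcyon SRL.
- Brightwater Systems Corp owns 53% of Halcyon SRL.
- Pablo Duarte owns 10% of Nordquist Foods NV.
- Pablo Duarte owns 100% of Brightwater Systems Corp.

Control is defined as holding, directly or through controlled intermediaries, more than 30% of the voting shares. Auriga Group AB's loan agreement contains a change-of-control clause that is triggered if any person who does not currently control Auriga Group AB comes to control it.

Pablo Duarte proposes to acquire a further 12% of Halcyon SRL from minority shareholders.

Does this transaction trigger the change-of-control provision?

The purchase changes only Pablo's holdings, so Pablo is the only person who could newly come to control Auriga.
Pablo holds 100% of Auriga, so Pablo controls Auriga.
So Pablo already controls Auriga before the transaction.
After the purchase, Pablo's direct stake in Halcyon rises to 35% + 12% = 47%.
Pablo controlled Auriga already, so this is not a new person acquiring control; every other person's position is unchanged or reduced.
No new person acquires control, so the clause is not triggered.

No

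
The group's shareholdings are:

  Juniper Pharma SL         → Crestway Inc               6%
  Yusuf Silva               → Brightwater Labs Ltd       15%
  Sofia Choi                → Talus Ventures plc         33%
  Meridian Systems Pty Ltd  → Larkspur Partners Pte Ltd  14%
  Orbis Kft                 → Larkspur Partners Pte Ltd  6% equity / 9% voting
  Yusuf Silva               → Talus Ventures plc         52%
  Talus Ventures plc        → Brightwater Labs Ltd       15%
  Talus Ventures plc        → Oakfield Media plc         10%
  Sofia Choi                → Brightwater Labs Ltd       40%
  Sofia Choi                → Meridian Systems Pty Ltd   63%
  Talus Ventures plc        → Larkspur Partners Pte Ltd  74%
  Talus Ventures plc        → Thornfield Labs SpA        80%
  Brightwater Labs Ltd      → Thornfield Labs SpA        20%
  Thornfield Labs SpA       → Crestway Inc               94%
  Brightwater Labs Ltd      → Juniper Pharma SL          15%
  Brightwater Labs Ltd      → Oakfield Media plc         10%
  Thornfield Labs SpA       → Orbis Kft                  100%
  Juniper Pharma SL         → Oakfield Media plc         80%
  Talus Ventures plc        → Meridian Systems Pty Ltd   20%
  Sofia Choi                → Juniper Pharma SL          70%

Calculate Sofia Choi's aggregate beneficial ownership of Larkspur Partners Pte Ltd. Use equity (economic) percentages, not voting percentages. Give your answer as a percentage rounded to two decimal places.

36.29%

Sofia reaches Larkspur along 6 paths.
Via Talus → Meridian: 33% × 20% × 14% = 0.924%.
Via Meridian: 63% × 14% = 8.82%.
Via Talus: 33% × 74% = 24.42%.
Via Brightwater → Thornfield → Orbis: 40% × 20% × 100% × 6% = 0.48%.
Via Talus → Brightwater → Thornfield → Orbis: 33% × 15% × 20% × 100% × 6% = 0.0594%.
Via Talus → Thornfield → Orbis: 33% × 80% × 100% × 6% = 1.584%.
Total: 0.924% + 8.82% + 24.42% + 0.48% + 0.0594% + 1.584% = 36.2874%.
Rounded: 36.29%.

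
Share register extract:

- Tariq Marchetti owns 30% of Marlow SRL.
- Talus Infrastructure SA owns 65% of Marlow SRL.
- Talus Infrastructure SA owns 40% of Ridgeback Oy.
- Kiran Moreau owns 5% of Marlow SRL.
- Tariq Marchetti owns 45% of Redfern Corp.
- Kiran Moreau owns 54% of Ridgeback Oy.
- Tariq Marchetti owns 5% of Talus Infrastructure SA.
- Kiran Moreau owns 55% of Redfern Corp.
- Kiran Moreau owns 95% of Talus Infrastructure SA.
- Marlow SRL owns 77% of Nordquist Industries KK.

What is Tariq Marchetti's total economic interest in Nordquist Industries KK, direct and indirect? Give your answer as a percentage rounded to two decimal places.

25.60%

Tariq reaches Nordquist along 2 paths.
Via Marlow: 30% × 77% = 23.1%.
Via Talus → Marlow: 5% × 65% × 77% = 2.5025%.
Total: 23.1% + 2.5025% = 25.6025%.
Rounded: 25.60%.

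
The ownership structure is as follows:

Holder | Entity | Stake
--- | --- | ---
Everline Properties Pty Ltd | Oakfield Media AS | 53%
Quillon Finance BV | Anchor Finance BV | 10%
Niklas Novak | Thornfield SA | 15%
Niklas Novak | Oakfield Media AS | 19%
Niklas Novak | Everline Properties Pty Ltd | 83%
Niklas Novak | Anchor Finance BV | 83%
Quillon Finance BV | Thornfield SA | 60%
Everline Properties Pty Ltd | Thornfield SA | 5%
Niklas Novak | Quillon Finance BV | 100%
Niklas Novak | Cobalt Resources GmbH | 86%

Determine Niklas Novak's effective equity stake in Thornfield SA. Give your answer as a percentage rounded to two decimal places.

Niklas reaches Thornfield along 3 paths.
Via Everline: 83% × 5% = 4.15%.
Via Quillon: 100% × 60% = 60%.
Direct stake: 15% = 15%.
Total: 4.15% + 60% + 15% = 79.15%.

79.15%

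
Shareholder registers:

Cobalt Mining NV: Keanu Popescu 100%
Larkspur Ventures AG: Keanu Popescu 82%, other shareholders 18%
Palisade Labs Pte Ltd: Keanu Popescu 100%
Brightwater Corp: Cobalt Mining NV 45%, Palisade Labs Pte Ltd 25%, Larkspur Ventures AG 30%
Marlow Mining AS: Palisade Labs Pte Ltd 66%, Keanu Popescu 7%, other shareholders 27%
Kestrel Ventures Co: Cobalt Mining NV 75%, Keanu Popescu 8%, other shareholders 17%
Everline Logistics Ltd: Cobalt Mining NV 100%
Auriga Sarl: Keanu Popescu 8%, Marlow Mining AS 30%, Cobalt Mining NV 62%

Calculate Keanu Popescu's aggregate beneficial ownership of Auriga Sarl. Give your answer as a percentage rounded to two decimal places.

Keanu reaches Auriga along 4 paths.
Direct stake: 8% = 8%.
Via Palisade → Marlow: 100% × 66% × 30% = 19.8%.
Via Marlow: 7% × 30% = 2.1%.
Via Cobalt: 100% × 62% = 62%.
Total: 8% + 19.8% + 2.1% + 62% = 91.9%.
Rounded: 91.90%.

91.90%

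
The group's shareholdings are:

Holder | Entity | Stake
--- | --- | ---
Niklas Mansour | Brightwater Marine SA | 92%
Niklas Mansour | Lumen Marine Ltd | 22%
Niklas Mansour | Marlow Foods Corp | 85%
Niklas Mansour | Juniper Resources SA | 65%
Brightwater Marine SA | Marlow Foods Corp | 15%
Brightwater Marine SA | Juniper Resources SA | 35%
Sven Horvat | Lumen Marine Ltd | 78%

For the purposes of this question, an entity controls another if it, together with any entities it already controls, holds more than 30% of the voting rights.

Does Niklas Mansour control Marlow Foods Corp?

Yes

Niklas holds 92% of Brightwater, so Niklas controls Brightwater.
Niklas and Brightwater together hold 85% + 15% = 100% of Marlow, so Niklas controls Marlow.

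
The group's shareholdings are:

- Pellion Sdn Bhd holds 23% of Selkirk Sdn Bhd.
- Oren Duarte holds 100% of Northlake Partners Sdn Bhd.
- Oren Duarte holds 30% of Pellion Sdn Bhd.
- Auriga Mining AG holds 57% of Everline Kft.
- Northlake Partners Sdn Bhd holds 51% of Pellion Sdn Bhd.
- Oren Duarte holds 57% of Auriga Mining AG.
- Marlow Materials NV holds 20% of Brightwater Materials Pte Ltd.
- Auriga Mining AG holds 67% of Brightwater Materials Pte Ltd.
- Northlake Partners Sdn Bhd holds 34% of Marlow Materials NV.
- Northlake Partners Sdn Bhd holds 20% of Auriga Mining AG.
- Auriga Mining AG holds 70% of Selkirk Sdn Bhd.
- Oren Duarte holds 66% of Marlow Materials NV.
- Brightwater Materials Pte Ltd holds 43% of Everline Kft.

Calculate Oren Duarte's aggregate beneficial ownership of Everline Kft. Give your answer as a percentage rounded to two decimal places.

Oren reaches Everline along 6 paths.
Via Northlake → Auriga → Brightwater: 100% × 20% × 67% × 43% = 5.762%.
Via Auriga → Brightwater: 57% × 67% × 43% = 16.4217%.
Via Northlake → Marlow → Brightwater: 100% × 34% × 20% × 43% = 2.924%.
Via Marlow → Brightwater: 66% × 20% × 43% = 5.676%.
Via Northlake → Auriga: 100% × 20% × 57% = 11.4%.
Via Auriga: 57% × 57% = 32.49%.
Total: 5.762% + 16.4217% + 2.924% + 5.676% + 11.4% + 32.49% = 74.6737%.
Rounded: 74.67%.

74.67%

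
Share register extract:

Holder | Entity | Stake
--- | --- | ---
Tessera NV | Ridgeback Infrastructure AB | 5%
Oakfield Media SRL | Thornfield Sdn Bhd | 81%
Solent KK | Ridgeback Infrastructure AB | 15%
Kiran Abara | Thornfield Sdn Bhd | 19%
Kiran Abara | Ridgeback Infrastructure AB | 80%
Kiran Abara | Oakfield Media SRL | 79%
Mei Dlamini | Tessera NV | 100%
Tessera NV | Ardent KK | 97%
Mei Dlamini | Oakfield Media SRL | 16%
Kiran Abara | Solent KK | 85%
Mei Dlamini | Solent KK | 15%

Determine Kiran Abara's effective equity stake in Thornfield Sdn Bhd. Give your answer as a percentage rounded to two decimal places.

Kiran reaches Thornfield along 2 paths.
Direct stake: 19% = 19%.
Via Oakfield: 79% × 81% = 63.99%.
Total: 19% + 63.99% = 82.99%.

82.99%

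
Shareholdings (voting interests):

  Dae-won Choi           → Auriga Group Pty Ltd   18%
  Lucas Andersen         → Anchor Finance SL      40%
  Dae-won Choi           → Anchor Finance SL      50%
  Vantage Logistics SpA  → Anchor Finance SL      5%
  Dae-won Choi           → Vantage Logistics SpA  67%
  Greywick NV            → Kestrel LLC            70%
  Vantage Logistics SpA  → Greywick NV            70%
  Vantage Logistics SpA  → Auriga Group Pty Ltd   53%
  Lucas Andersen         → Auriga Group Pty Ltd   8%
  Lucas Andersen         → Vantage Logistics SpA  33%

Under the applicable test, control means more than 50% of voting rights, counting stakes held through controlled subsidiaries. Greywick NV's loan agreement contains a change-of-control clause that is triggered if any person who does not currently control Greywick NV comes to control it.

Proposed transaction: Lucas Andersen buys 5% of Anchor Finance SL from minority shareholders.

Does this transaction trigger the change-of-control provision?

The purchase changes only Lucas's holdings, so Lucas is the only person who could newly come to control Greywick.
Lucas's largest direct stake is 40% in Anchor, which does not meet the threshold, so Lucas controls no company.
Neither Lucas nor any entity Lucas controls holds any voting interest in Greywick.
So before the transaction, Lucas does not control Greywick.
After the purchase, Lucas's direct stake in Anchor rises to 40% + 5% = 45%.
Lucas's side now holds 45% of Anchor, not > 50%, so Lucas still does not control Anchor.
After the transaction, neither Lucas nor any entity Lucas controls holds a voting interest in Greywick, so Lucas still does not control it.
No new person acquires control, so the clause is not triggered.

No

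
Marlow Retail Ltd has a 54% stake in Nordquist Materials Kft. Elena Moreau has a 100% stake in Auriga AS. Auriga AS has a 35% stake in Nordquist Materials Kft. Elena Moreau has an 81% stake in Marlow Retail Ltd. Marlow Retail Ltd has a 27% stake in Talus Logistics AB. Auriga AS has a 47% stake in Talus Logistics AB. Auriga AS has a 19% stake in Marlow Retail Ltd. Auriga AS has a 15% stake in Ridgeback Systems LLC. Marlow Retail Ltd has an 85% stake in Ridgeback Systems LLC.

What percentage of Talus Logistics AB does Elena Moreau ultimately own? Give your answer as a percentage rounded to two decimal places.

74.00%

Elena reaches Talus along 3 paths.
Via Auriga: 100% × 47% = 47%.
Via Marlow: 81% × 27% = 21.87%.
Via Auriga → Marlow: 100% × 19% × 27% = 5.13%.
Total: 47% + 21.87% + 5.13% = 74%.
Rounded: 74.00%.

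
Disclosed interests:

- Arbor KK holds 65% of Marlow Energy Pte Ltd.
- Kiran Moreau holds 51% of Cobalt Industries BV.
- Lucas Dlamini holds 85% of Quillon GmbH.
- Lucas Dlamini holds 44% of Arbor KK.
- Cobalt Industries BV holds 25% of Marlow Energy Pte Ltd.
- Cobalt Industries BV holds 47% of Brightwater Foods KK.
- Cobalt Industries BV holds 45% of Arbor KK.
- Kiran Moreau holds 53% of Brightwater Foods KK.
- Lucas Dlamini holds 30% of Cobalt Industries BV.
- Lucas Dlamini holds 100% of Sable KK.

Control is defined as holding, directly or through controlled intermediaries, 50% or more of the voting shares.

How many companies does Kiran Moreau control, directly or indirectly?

2

Kiran holds 51% of Cobalt, so Kiran controls Cobalt.
Cobalt and Kiran together hold 47% + 53% = 100% of Brightwater, so Kiran controls Brightwater.
No other company's threshold is met.
Kiran controls 2 companies.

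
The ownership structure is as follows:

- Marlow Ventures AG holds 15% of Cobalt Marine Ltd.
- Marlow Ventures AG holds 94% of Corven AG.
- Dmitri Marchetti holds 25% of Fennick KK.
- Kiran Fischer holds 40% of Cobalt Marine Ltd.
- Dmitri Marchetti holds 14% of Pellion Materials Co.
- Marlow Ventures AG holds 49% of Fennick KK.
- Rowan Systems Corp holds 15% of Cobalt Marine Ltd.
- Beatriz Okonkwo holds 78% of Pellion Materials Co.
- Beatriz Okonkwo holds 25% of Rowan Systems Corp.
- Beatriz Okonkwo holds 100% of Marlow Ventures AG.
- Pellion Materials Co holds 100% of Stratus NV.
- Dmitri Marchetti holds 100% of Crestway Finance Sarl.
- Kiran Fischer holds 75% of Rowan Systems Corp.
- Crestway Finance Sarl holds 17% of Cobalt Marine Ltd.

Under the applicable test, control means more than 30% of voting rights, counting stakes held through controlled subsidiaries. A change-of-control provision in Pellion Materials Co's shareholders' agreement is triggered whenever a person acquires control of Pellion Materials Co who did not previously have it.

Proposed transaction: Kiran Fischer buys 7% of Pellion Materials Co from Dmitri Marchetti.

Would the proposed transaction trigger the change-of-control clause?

The purchase adds only to Kiran's holdings (Dmitri's stake shrinks), so Kiran is the only person who could newly come to control Pellion.
Kiran holds 75% of Rowan, so Kiran controls Rowan.
Kiran and Rowan together hold 40% + 15% = 55% of Cobalt, so Kiran controls Cobalt.
Neither Kiran nor any entity Kiran controls holds any voting interest in Pellion.
So before the transaction, Kiran does not control Pellion.
After the purchase, Kiran holds 7% of Pellion directly, and Dmitri's stake falls to 7%.
After the transaction, Kiran's side holds 7% of Pellion, not > 30%, so Kiran still does not control Pellion.
No new person acquires control, so the clause is not triggered.

No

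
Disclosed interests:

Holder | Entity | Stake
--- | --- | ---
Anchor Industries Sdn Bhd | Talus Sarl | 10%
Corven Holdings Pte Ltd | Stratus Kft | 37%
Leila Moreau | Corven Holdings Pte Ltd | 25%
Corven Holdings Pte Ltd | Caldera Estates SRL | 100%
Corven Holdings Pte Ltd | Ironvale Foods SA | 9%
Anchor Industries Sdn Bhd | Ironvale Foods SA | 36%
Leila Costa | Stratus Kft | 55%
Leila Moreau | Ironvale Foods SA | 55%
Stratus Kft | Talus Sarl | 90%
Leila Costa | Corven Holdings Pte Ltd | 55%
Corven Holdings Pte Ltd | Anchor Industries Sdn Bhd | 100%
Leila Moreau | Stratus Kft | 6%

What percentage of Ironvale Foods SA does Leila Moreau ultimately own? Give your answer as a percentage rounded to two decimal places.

66.25%

Leila Moreau reaches Ironvale along 3 paths.
Via Corven → Anchor: 25% × 100% × 36% = 9%.
Via Corven: 25% × 9% = 2.25%.
Direct stake: 55% = 55%.
Total: 9% + 2.25% + 55% = 66.25%.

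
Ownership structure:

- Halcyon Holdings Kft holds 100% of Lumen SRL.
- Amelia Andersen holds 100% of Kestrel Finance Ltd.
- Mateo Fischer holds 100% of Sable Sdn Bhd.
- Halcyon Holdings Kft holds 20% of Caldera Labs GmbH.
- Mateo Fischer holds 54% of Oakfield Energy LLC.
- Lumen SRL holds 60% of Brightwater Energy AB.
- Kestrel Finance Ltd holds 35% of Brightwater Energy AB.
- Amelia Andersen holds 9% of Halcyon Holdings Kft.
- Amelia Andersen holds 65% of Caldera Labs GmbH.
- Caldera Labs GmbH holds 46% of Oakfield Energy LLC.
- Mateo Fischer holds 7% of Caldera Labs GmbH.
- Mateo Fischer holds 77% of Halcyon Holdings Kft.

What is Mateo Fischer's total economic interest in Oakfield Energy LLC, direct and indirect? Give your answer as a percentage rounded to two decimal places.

64.30%

Mateo reaches Oakfield along 3 paths.
Via Caldera: 7% × 46% = 3.22%.
Via Halcyon → Caldera: 77% × 20% × 46% = 7.084%.
Direct stake: 54% = 54%.
Total: 3.22% + 7.084% + 54% = 64.304%.
Rounded: 64.30%.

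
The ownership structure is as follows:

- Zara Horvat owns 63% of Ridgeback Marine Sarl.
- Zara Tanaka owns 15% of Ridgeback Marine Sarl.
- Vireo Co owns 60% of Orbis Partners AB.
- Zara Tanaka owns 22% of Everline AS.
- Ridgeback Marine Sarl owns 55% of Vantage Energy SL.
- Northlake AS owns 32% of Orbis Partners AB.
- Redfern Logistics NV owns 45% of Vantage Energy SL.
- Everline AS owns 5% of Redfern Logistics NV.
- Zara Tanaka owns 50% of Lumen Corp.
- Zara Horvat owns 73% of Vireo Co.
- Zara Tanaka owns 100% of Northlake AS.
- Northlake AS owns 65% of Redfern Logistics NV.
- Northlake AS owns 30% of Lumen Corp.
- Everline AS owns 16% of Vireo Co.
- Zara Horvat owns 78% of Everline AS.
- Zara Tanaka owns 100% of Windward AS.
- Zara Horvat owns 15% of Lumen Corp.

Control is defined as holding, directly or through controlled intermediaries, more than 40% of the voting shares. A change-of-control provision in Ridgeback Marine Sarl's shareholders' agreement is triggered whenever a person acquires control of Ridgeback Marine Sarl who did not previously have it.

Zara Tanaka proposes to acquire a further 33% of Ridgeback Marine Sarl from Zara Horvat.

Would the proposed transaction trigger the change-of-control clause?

The purchase adds only to Zara Tanaka's holdings (Zara Horvat's stake shrinks), so Zara Tanaka is the only person who could newly come to control Ridgeback.
Zara Tanaka holds 100% of Northlake, so Zara Tanaka controls Northlake.
Zara Tanaka holds 100% of Windward, so Zara Tanaka controls Windward.
Northlake holds 65% of Redfern, so Zara Tanaka controls Redfern.
Northlake and Zara Tanaka together hold 30% + 50% = 80% of Lumen, so Zara Tanaka controls Lumen.
Redfern holds 45% of Vantage, so Zara Tanaka controls Vantage.
In Ridgeback, Zara Tanaka's side holds only 15%, not > 40%.
So before the transaction, Zara Tanaka does not control Ridgeback.
After the purchase, Zara Tanaka's direct stake in Ridgeback rises to 15% + 33% = 48%, and Zara Horvat's stake falls to 30%.
Zara Tanaka holds 48% of Ridgeback, so Zara Tanaka controls Ridgeback.
Zara Tanaka did not control Ridgeback before and does after, so the clause is triggered.

Yes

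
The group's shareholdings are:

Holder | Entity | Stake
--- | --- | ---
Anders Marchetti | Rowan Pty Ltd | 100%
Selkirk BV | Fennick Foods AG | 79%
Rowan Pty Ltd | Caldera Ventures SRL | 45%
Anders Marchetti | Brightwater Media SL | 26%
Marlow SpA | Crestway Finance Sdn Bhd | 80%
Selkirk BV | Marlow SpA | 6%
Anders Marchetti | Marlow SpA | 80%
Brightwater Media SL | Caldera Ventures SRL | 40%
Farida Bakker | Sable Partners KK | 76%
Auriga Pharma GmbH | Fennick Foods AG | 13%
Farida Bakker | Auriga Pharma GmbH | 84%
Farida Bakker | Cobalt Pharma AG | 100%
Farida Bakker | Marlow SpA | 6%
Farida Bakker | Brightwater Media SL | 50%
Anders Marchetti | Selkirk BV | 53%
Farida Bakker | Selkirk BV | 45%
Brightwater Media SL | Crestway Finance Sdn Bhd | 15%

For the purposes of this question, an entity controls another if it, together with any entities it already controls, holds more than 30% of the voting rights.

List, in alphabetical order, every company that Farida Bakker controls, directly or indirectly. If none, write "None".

Farida holds 45% of Selkirk, so Farida controls Selkirk.
Farida holds 76% of Sable, so Farida controls Sable.
Farida holds 50% of Brightwater, so Farida controls Brightwater.
Farida holds 84% of Auriga, so Farida controls Auriga.
Brightwater holds 40% of Caldera, so Farida controls Caldera.
Farida holds 100% of Cobalt, so Farida controls Cobalt.
Selkirk and Auriga together hold 79% + 13% = 92% of Fennick, so Farida controls Fennick.
No other company's threshold is met.

Auriga Pharma GmbH, Brightwater Media SL, Caldera Ventures SRL, Cobalt Pharma AG, Fennick Foods AG, Sable Partners KK, Selkirk BV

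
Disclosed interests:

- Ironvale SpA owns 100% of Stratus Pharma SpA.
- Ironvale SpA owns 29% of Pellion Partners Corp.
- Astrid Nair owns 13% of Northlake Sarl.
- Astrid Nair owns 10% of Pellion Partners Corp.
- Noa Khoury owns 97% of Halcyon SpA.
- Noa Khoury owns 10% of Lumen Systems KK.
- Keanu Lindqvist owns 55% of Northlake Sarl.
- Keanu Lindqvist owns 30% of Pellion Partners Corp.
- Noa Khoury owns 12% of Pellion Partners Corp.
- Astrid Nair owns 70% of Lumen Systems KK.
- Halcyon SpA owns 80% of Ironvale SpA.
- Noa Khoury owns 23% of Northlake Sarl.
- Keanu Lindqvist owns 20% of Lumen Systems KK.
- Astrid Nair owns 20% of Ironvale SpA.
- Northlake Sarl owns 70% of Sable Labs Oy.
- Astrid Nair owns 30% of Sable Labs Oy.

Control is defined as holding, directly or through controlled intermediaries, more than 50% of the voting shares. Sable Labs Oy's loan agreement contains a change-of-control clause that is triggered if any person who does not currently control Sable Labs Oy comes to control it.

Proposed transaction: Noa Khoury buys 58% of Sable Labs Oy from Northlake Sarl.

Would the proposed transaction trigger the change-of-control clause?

The purchase adds only to Noa's holdings (Northlake's stake shrinks), so Noa is the only person who could newly come to control Sable.
Noa holds 97% of Halcyon, so Noa controls Halcyon.
Halcyon holds 80% of Ironvale, so Noa controls Ironvale.
Ironvale holds 100% of Stratus, so Noa controls Stratus.
Neither Noa nor any entity Noa controls holds any voting interest in Sable.
So before the transaction, Noa does not control Sable.
After the purchase, Noa holds 58% of Sable directly, and Northlake's stake falls to 12%.
Noa holds 58% of Sable, so Noa controls Sable.
Noa did not control Sable before and does after, so the clause is triggered.

Yes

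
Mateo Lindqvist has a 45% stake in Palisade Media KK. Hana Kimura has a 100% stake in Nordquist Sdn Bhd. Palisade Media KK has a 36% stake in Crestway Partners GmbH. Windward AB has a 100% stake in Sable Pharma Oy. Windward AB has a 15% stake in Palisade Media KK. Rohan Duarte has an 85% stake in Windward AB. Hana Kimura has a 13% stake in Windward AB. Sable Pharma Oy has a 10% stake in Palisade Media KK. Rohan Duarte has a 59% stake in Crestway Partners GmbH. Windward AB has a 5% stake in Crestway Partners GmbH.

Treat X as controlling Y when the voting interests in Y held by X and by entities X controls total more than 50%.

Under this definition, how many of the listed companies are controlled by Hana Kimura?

1

Hana holds 100% of Nordquist, so Hana controls Nordquist.
No other company's threshold is met.
Hana controls 1 company.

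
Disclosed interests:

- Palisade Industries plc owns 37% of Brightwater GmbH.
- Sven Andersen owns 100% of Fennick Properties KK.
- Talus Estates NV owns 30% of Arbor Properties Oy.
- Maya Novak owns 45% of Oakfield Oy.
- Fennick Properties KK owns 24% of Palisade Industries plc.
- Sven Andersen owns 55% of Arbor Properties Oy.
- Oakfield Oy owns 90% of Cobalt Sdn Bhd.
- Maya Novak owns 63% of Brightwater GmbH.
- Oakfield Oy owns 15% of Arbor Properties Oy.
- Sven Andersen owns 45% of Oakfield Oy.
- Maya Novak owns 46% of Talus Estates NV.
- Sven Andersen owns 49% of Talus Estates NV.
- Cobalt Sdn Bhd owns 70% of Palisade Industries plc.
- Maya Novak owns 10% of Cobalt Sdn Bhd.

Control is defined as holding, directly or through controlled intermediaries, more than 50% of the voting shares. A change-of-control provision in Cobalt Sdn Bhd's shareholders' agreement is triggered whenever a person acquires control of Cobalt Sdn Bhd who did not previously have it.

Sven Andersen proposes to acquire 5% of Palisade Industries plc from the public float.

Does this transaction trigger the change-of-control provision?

No

The purchase changes only Sven's holdings, so Sven is the only person who could newly come to control Cobalt.
Sven holds 100% of Fennick, so Sven controls Fennick.
Sven holds 55% of Arbor, so Sven controls Arbor.
Neither Sven nor any entity Sven controls holds any voting interest in Cobalt.
So before the transaction, Sven does not control Cobalt.
After the purchase, Sven holds 5% of Palisade directly.
Sven's side now holds 24% + 5% = 29% of Palisade, not > 50%, so Sven still does not control Palisade.
After the transaction, neither Sven nor any entity Sven controls holds a voting interest in Cobalt, so Sven still does not control it.
No new person acquires control, so the clause is not triggered.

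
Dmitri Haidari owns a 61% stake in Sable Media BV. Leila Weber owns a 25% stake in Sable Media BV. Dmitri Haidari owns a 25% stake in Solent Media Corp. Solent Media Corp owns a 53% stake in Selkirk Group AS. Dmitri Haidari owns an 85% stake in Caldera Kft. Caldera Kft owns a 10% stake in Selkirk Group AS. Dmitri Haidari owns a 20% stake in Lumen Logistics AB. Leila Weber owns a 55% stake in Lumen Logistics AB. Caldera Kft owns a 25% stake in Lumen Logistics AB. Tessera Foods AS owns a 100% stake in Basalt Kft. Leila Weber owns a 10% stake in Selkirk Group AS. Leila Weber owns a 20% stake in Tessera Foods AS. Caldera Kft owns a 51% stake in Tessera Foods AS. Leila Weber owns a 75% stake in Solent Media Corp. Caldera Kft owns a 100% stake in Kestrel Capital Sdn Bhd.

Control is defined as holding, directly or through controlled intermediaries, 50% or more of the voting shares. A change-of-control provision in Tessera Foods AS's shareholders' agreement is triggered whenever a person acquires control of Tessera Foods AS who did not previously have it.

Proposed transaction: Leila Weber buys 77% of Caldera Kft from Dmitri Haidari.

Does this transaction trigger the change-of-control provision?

Yes

The purchase adds only to Leila's holdings (Dmitri's stake shrinks), so Leila is the only person who could newly come to control Tessera.
Leila holds 75% of Solent, so Leila controls Solent.
Leila holds 55% of Lumen, so Leila controls Lumen.
Solent and Leila together hold 53% + 10% = 63% of Selkirk, so Leila controls Selkirk.
In Tessera, Leila's side holds only 20%, not ≥ 50%.
So before the transaction, Leila does not control Tessera.
After the purchase, Leila holds 77% of Caldera directly, and Dmitri's stake falls to 8%.
Leila holds 77% of Caldera, so Leila controls Caldera.
Caldera and Leila together hold 51% + 20% = 71% of Tessera, so Leila controls Tessera.
Leila did not control Tessera before and does after, so the clause is triggered.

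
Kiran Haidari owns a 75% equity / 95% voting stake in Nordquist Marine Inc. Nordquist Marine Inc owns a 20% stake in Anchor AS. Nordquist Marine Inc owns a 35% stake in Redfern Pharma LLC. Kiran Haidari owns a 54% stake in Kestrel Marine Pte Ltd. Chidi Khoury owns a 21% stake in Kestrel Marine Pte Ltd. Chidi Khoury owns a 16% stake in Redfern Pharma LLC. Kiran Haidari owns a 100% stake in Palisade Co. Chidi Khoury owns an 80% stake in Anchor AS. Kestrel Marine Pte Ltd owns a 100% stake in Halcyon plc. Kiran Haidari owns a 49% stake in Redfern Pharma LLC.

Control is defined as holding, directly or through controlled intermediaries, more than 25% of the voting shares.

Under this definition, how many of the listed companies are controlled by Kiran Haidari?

Kiran holds 54% of Kestrel, so Kiran controls Kestrel.
Kiran holds 95% of Nordquist, so Kiran controls Nordquist.
Nordquist and Kiran together hold 35% + 49% = 84% of Redfern, so Kiran controls Redfern.
Kestrel holds 100% of Halcyon, so Kiran controls Halcyon.
Kiran holds 100% of Palisade, so Kiran controls Palisade.
No other company's threshold is met.
Kiran controls 5 companies.

5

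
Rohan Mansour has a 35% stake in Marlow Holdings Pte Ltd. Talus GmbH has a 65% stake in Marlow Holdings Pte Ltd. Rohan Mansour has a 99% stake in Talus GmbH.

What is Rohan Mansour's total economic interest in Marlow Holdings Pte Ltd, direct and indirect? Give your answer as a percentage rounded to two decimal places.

Rohan reaches Marlow along 2 paths.
Direct stake: 35% = 35%.
Via Talus: 99% × 65% = 64.35%.
Total: 35% + 64.35% = 99.35%.

99.35%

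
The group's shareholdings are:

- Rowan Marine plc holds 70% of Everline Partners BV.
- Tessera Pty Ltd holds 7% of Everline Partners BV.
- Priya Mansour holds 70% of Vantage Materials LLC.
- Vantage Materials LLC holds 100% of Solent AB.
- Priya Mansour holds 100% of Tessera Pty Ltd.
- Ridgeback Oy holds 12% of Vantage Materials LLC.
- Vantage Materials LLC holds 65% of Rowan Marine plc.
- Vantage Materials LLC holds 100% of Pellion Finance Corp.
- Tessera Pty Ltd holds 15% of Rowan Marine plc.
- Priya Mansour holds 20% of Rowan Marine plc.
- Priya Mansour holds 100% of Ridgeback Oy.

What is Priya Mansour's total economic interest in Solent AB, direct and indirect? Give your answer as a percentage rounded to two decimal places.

82.00%

Priya reaches Solent along 2 paths.
Via Ridgeback → Vantage: 100% × 12% × 100% = 12%.
Via Vantage: 70% × 100% = 70%.
Total: 12% + 70% = 82%.
Rounded: 82.00%.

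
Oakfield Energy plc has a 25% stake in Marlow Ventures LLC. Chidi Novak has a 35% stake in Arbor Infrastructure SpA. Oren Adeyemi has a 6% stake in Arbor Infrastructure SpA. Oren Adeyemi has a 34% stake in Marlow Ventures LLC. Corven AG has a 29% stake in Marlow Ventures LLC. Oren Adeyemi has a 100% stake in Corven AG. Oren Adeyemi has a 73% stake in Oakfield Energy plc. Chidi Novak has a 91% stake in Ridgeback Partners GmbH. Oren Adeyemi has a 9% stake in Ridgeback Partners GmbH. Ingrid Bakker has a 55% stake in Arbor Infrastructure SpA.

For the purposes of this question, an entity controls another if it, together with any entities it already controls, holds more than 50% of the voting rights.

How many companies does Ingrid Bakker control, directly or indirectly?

Ingrid holds 55% of Arbor, so Ingrid controls Arbor.
No other company's threshold is met.
Ingrid controls 1 company.

1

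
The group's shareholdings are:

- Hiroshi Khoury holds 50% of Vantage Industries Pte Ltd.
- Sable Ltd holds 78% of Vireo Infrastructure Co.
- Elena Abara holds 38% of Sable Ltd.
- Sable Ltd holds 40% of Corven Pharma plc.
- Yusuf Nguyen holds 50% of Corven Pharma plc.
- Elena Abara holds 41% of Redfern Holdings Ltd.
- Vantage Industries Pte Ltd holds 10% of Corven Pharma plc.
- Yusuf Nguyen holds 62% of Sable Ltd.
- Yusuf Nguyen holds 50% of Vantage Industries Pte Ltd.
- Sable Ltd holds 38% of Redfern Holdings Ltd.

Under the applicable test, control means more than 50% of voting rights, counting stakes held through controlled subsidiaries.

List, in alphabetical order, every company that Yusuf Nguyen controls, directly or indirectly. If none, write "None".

Corven Pharma plc, Sable Ltd, Vireo Infrastructure Co

Yusuf holds 62% of Sable, so Yusuf controls Sable.
Sable and Yusuf together hold 40% + 50% = 90% of Corven, so Yusuf controls Corven.
Sable holds 78% of Vireo, so Yusuf controls Vireo.
No other company's threshold is met.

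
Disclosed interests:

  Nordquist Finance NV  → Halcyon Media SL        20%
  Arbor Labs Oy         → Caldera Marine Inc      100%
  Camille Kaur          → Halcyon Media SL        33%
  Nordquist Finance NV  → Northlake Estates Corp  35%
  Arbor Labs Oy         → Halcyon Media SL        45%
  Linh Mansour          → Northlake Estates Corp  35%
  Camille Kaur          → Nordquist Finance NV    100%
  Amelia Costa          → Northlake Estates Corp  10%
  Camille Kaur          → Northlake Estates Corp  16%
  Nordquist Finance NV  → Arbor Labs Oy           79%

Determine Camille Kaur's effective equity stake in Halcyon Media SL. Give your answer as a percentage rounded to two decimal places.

88.55%

Camille reaches Halcyon along 3 paths.
Direct stake: 33% = 33%.
Via Nordquist: 100% × 20% = 20%.
Via Nordquist → Arbor: 100% × 79% × 45% = 35.55%.
Total: 33% + 20% + 35.55% = 88.55%.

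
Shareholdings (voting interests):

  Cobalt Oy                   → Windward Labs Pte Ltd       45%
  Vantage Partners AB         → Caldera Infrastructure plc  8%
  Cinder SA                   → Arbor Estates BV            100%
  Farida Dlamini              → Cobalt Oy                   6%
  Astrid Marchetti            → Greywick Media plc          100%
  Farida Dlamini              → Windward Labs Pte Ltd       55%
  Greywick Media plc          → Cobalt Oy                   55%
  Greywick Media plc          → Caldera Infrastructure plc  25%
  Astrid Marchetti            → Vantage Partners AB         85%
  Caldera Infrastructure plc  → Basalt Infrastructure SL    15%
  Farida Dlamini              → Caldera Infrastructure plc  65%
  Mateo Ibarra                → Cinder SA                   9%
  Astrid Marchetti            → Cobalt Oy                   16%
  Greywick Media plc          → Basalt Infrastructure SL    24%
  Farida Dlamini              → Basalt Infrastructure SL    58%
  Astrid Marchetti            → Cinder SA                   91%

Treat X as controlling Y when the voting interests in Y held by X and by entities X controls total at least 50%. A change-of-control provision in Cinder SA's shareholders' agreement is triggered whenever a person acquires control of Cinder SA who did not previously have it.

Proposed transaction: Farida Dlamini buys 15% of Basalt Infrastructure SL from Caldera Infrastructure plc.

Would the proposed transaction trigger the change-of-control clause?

The purchase adds only to Farida's holdings (Caldera's stake shrinks), so Farida is the only person who could newly come to control Cinder.
Farida holds 65% of Caldera, so Farida controls Caldera.
Farida holds 55% of Windward, so Farida controls Windward.
Farida and Caldera together hold 58% + 15% = 73% of Basalt, so Farida controls Basalt.
Neither Farida nor any entity Farida controls holds any voting interest in Cinder.
So before the transaction, Farida does not control Cinder.
After the purchase, Farida's direct stake in Basalt rises to 58% + 15% = 73%, and Caldera's stake falls to 0%.
Farida holds 73% of Basalt, so Farida controls Basalt.
After the transaction, neither Farida nor any entity Farida controls holds a voting interest in Cinder, so Farida still does not control it.
No new person acquires control, so the clause is not triggered.

No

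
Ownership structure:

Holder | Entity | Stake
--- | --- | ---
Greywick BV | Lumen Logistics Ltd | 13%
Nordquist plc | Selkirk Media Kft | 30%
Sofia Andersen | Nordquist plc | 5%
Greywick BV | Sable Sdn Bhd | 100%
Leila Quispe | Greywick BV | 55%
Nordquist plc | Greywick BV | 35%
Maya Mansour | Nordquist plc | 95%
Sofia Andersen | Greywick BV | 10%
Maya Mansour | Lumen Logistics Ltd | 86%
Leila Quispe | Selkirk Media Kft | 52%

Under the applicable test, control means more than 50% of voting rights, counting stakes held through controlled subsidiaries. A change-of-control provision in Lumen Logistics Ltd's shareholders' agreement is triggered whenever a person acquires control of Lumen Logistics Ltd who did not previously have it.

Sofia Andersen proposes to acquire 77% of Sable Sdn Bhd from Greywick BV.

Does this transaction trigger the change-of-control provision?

The purchase adds only to Sofia's holdings (Greywick's stake shrinks), so Sofia is the only person who could newly come to control Lumen.
Sofia's largest direct stake is 10% in Greywick, which does not meet the threshold, so Sofia controls no company.
Neither Sofia nor any entity Sofia controls holds any voting interest in Lumen.
So before the transaction, Sofia does not control Lumen.
After the purchase, Sofia holds 77% of Sable directly, and Greywick's stake falls to 23%.
Sofia holds 77% of Sable, so Sofia controls Sable.
After the transaction, neither Sofia nor any entity Sofia controls holds a voting interest in Lumen, so Sofia still does not control it.
No new person acquires control, so the clause is not triggered.

No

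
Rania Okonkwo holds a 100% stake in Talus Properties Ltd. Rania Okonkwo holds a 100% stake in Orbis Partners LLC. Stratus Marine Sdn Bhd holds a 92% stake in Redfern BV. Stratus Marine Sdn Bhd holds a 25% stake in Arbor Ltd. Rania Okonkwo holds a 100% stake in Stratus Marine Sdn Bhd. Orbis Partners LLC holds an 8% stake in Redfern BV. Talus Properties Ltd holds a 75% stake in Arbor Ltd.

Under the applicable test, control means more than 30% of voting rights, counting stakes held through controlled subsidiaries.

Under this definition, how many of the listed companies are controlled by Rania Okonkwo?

Rania holds 100% of Orbis, so Rania controls Orbis.
Rania holds 100% of Talus, so Rania controls Talus.
Rania holds 100% of Stratus, so Rania controls Stratus.
Talus and Stratus together hold 75% + 25% = 100% of Arbor, so Rania controls Arbor.
Stratus and Orbis together hold 92% + 8% = 100% of Redfern, so Rania controls Redfern.
Rania controls 5 companies.

5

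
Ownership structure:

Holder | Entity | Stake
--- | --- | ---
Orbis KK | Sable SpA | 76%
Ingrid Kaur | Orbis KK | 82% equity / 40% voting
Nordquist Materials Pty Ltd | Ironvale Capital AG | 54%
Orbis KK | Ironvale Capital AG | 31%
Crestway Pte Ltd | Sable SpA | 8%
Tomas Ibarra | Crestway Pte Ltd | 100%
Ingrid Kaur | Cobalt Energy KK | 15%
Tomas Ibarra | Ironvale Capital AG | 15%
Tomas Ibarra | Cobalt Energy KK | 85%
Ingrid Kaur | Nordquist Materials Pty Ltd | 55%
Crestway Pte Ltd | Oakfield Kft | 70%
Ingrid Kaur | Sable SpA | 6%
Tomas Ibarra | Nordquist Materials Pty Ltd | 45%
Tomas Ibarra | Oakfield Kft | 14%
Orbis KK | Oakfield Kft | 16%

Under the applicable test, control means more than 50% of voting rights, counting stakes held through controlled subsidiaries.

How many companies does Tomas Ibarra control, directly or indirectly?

3

Tomas holds 85% of Cobalt, so Tomas controls Cobalt.
Tomas holds 100% of Crestway, so Tomas controls Crestway.
Tomas and Crestway together hold 14% + 70% = 84% of Oakfield, so Tomas controls Oakfield.
No other company's threshold is met.
Tomas controls 3 companies.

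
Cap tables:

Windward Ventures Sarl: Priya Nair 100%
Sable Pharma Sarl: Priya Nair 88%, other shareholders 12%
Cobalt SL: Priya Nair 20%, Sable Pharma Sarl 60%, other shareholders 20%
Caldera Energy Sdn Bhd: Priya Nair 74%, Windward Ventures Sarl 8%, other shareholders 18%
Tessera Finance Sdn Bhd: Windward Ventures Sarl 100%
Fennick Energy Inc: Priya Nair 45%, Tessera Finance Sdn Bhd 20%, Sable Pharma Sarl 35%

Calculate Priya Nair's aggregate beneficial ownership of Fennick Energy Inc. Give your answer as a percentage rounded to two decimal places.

95.80%

Priya reaches Fennick along 3 paths.
Direct stake: 45% = 45%.
Via Windward → Tessera: 100% × 100% × 20% = 20%.
Via Sable: 88% × 35% = 30.8%.
Total: 45% + 20% + 30.8% = 95.8%.
Rounded: 95.80%.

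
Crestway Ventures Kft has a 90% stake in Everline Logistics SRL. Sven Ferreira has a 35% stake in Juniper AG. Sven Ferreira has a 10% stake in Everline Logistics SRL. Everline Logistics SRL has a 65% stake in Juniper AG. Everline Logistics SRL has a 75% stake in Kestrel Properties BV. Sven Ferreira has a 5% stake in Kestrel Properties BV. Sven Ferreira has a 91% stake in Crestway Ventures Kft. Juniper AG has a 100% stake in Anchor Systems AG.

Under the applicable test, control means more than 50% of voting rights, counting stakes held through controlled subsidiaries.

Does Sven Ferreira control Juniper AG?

Yes

Sven holds 91% of Crestway, so Sven controls Crestway.
Crestway and Sven together hold 90% + 10% = 100% of Everline, so Sven controls Everline.
Sven and Everline together hold 35% + 65% = 100% of Juniper, so Sven controls Juniper.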